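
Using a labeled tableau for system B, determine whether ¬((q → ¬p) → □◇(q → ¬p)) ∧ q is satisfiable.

1. ¬((q → ¬p) → □◇(q → ¬p)) ∧ q, u
2. ¬((q → ¬p) → □◇(q → ¬p)), u
3. q, u
4. q → ¬p, u
5. ¬□◇(q → ¬p), u
6. ¬p, u
7. ¬◇(q → ¬p), v
8. ¬(q → ¬p), u
9. p, u
Accessibility: uRu, uRv, vRu, vRv
Branch closes: p and ¬p both at u.
(One branch shown.) All branches close.

Unsatisfiable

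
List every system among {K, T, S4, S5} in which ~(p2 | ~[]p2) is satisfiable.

K

T-tableau for the formula:
1. ~(p2 | ~[]p2), w0
2. ~p2, w0
3. []p2, w0
4. p2, w0
Accessibility: w0Rw0
Branch closes: p2 and ~p2 both at w0.
Every branch closes (one shown): unsatisfiable in T, hence also in S4, S5 (every S4/S5-frame is a T-frame).
K-tableau for the formula:
1. ~(p2 | ~[]p2), w0
2. ~p2, w0
3. []p2, w0
Complete open branch: satisfiable in K.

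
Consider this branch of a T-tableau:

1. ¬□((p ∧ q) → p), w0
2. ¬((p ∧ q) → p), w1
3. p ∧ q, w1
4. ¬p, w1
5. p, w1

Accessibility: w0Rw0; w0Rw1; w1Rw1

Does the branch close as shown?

Both p and ¬p appear at w1.

Yes, closed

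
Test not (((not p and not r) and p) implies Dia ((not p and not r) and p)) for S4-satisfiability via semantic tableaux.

1. not (((not p and not r) and p) implies Dia ((not p and not r) and p)), u
2. (not p and not r) and p, u
3. not Dia ((not p and not r) and p), u
4. not p and not r, u
5. p, u
6. not p, u
7. not r, u
Accessibility: uRu
Branch closes: p and not p both at u.
(One branch shown.) All branches close.

Unsatisfiable (every branch closes)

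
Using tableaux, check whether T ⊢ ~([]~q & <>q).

Tableau for the negation []~q & <>q:
1. []~q & <>q, u
2. []~q, u   [&-rule on 1]
3. <>q, u   [&-rule on 1]
4. ~q, u   [[]-rule on 2 via uRu]
5. q, v   [<>-rule on 3: fresh world v, uRv]
6. ~q, v   [[]-rule on 2 via uRv]
Accessibility: uRu, uRv, vRv
Branch closes: q and ~q both at v.
Every branch of the negation's tableau closes; the branch above is one of them.

Valid in T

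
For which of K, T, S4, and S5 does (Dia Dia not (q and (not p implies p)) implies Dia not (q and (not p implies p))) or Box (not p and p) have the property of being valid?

T-tableau for the negation not ((Dia Dia not (q and (not p implies p)) implies Dia not (q and (not p implies p))) or Box (not p and p)):
1. not ((Dia Dia not (q and (not p implies p)) implies Dia not (q and (not p implies p))) or Box (not p and p)), 0
2. not (Dia Dia not (q and (not p implies p)) implies Dia not (q and (not p implies p))), 0
3. not Box (not p and p), 0
4. Dia Dia not (q and (not p implies p)), 0
5. not Dia not (q and (not p implies p)), 0
6. q and (not p implies p), 0
7. q, 0
8. not p implies p, 0
9. p, 0
10. not (not p and p), 1
11. q and (not p implies p), 1
12. q, 1
13. not p implies p, 1
14. p, 1
15. Dia not (q and (not p implies p)), 2
16. q and (not p implies p), 2
17. q, 2
18. not p implies p, 2
19. p, 2
20. not (q and (not p implies p)), 3
21. not (not p implies p), 3
22. not p, 3
Accessibility: 0R0, 0R1, 0R2, 1R1, 2R2, 2R3, 3R3
Complete open branch: countermodel on a T-frame, so not valid in T, nor in K (the same frame is also a K-frame).
S4-tableau for the negation not ((Dia Dia not (q and (not p implies p)) implies Dia not (q and (not p implies p))) or Box (not p and p)):
1. not ((Dia Dia not (q and (not p implies p)) implies Dia not (q and (not p implies p))) or Box (not p and p)), 0
2. not (Dia Dia not (q and (not p implies p)) implies Dia not (q and (not p implies p))), 0
3. not Box (not p and p), 0
4. Dia Dia not (q and (not p implies p)), 0
5. not Dia not (q and (not p implies p)), 0
6. q and (not p implies p), 0
7. q, 0
8. not p implies p, 0
9. p, 0
10. not (not p and p), 1
11. q and (not p implies p), 1
12. q, 1
13. not p implies p, 1
14. p, 1
15. Dia not (q and (not p implies p)), 2
16. q and (not p implies p), 2
17. q, 2
18. not p implies p, 2
19. p, 2
20. not (q and (not p implies p)), 3
21. q and (not p implies p), 3
22. q, 3
23. not p implies p, 3
24. not (not p implies p), 3
25. not p, 3
26. p, 3
Accessibility: 0R0, 0R1, 0R2, 0R3, 1R1, 2R2, 2R3, 3R3
Branch closes: p and not p both at 3.
Every branch closes (one shown): valid in S4, hence also in S5 (every theorem of S4 is a theorem of S5).

S4, S5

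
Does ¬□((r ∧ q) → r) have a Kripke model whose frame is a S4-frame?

No, unsatisfiable

1. ¬□((r ∧ q) → r), 0
2. ¬((r ∧ q) → r), 1   [¬□-rule on 1: fresh world 1, 0R1]
3. r ∧ q, 1   [¬→-rule on 2]
4. ¬r, 1   [¬→-rule on 2]
5. r, 1   [∧-rule on 3]
6. q, 1   [∧-rule on 3]
Accessibility: 0R0, 0R1, 1R1
Branch closes: r and ¬r both at 1.
Every branch closes; the branch above is one of them.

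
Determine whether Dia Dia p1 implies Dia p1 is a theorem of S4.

Yes, valid

Tableau for the negation not (Dia Dia p1 implies Dia p1):
1. not (Dia Dia p1 implies Dia p1), u
2. Dia Dia p1, u
3. not Dia p1, u
4. not p1, u
5. Dia p1, v
6. not p1, v
7. p1, w
8. not p1, w
Accessibility: uRu, uRv, uRw, vRv, vRw, wRw
Branch closes: p1 and not p1 both at w.
All branches of the negation close; one closing branch shown above.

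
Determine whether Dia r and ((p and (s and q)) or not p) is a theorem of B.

Tableau for the negation not (Dia r and ((p and (s and q)) or not p)):
1. not (Dia r and ((p and (s and q)) or not p)), u
2. not ((p and (s and q)) or not p), u   [neg-and-rule on 1 (branches; this branch)]
3. not (p and (s and q)), u   [neg-or-rule on 2]
4. p, u   [neg-or-rule on 2]
5. not (s and q), u   [neg-and-rule on 3 (branches; this branch)]
6. not q, u   [neg-and-rule on 5 (branches; this branch)]
Accessibility: uRu
The negation has an open branch (countermodel exists).

Not valid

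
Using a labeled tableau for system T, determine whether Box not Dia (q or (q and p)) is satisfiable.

Satisfiable

1. Box not Dia (q or (q and p)), u
2. not Dia (q or (q and p)), u
3. not (q or (q and p)), u
4. not q, u
5. not (q and p), u
6. not p, u
Accessibility: uRu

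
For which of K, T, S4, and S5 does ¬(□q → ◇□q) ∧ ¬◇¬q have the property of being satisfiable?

K

K-tableau for the formula:
1. ¬(□q → ◇□q) ∧ ¬◇¬q, w0
2. ¬(□q → ◇□q), w0
3. ¬◇¬q, w0
4. □q, w0
5. ¬◇□q, w0
Complete open branch: satisfiable in K.
T-tableau for the formula:
1. ¬(□q → ◇□q) ∧ ¬◇¬q, w0
2. ¬(□q → ◇□q), w0
3. ¬◇¬q, w0
4. □q, w0
5. ¬◇□q, w0
6. q, w0
7. ¬□q, w0
8. ¬q, w1
9. q, w1
Accessibility: w0Rw0, w0Rw1, w1Rw1
Branch closes: q and ¬q both at w1.
Every branch closes (one shown): unsatisfiable in T, hence also in S4, S5 (every S4/S5-frame is a T-frame).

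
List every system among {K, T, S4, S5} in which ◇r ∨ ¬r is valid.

T, S4, S5

T-tableau for the negation ¬(◇r ∨ ¬r):
1. ¬(◇r ∨ ¬r), u
2. ¬◇r, u
3. r, u
4. ¬r, u
Accessibility: uRu
Branch closes: r and ¬r both at u.
Every branch closes (one shown): valid in T, hence also in S4, S5 (every theorem of T is a theorem of S4 and S5).
K-tableau for the negation ¬(◇r ∨ ¬r):
1. ¬(◇r ∨ ¬r), u
2. ¬◇r, u
3. r, u
Complete open branch: countermodel on a K-frame, so not valid in K.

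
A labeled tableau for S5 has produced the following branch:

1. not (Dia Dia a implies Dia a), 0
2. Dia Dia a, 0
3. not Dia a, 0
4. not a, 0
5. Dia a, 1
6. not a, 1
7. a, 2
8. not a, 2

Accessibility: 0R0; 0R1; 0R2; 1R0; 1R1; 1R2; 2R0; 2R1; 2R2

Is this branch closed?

Closed

Both a and not a appear at 2.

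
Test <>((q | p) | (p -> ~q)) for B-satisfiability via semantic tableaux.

1. <>((q | p) | (p -> ~q)), 0
2. (q | p) | (p -> ~q), 1   [<>-rule on 1: fresh world 1, 0R1]
3. p -> ~q, 1   [|-rule on 2 (branches; this branch)]
4. ~q, 1   [->-rule on 3 (branches; this branch)]
Accessibility: 0R0, 0R1, 1R0, 1R1

Satisfiable (open branch found)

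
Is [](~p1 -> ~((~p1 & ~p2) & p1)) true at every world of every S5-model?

Tableau for the negation ~[](~p1 -> ~((~p1 & ~p2) & p1)):
1. ~[](~p1 -> ~((~p1 & ~p2) & p1)), u
2. ~(~p1 -> ~((~p1 & ~p2) & p1)), v
3. ~p1, v
4. (~p1 & ~p2) & p1, v
5. ~p1 & ~p2, v
6. p1, v
Accessibility: uRu, uRv, vRu, vRv
Branch closes: p1 and ~p1 both at v.
Every branch of the negation's tableau closes; the branch above is one of them.

Valid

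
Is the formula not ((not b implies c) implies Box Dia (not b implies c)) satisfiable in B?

Unsatisfiable

1. not ((not b implies c) implies Box Dia (not b implies c)), 0
2. not b implies c, 0
3. not Box Dia (not b implies c), 0
4. c, 0
5. not Dia (not b implies c), 1
6. not (not b implies c), 0
7. not b, 0
8. not c, 0
Accessibility: 0R0, 0R1, 1R0, 1R1
Branch closes: c and not c both at 0.
Every branch closes; the branch above is one of them.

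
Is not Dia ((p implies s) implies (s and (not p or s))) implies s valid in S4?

Tableau for the negation not (not Dia ((p implies s) implies (s and (not p or s))) implies s):
1. not (not Dia ((p implies s) implies (s and (not p or s))) implies s), u
2. not Dia ((p implies s) implies (s and (not p or s))), u
3. not s, u
4. not ((p implies s) implies (s and (not p or s))), u
5. p implies s, u
6. not (s and (not p or s)), u
7. not p, u
Accessibility: uRu
The negation has an open branch (countermodel exists).

Not valid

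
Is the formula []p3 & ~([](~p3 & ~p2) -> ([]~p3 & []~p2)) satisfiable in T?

Unsatisfiable

1. []p3 & ~([](~p3 & ~p2) -> ([]~p3 & []~p2)), 0
2. []p3, 0
3. ~([](~p3 & ~p2) -> ([]~p3 & []~p2)), 0
4. [](~p3 & ~p2), 0
5. ~([]~p3 & []~p2), 0
6. p3, 0
7. ~p3 & ~p2, 0
8. ~p3, 0
9. ~p2, 0
Accessibility: 0R0
Branch closes: p3 and ~p3 both at 0.
(One branch shown.) All branches close.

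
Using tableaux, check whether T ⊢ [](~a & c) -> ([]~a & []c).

Yes, valid

Tableau for the negation ~([](~a & c) -> ([]~a & []c)):
1. ~([](~a & c) -> ([]~a & []c)), w0
2. [](~a & c), w0
3. ~([]~a & []c), w0
4. ~a & c, w0
5. ~a, w0
6. c, w0
7. ~[]c, w0
8. ~c, w1
9. ~a & c, w1
10. ~a, w1
11. c, w1
Accessibility: w0Rw0, w0Rw1, w1Rw1
Branch closes: c and ~c both at w1.
All branches of the negation close; one closing branch shown above.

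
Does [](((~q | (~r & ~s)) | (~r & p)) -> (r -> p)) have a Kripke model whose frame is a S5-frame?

Satisfiable

1. [](((~q | (~r & ~s)) | (~r & p)) -> (r -> p)), 0
2. ((~q | (~r & ~s)) | (~r & p)) -> (r -> p), 0
3. r -> p, 0
4. p, 0
Accessibility: 0R0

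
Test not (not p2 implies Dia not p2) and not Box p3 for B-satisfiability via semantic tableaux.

Unsatisfiable

1. not (not p2 implies Dia not p2) and not Box p3, u
2. not (not p2 implies Dia not p2), u
3. not Box p3, u
4. not p2, u
5. not Dia not p2, u
6. p2, u
Accessibility: uRu
Branch closes: p2 and not p2 both at u.
(One branch shown.) All branches close.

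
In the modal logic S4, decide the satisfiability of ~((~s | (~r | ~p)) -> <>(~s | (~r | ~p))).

1. ~((~s | (~r | ~p)) -> <>(~s | (~r | ~p))), u
2. ~s | (~r | ~p), u
3. ~<>(~s | (~r | ~p)), u
4. ~(~s | (~r | ~p)), u
5. s, u
6. ~(~r | ~p), u
7. r, u
8. p, u
9. ~r | ~p, u
10. ~p, u
Accessibility: uRu
Branch closes: p and ~p both at u.
All branches of the tableau close; one closing branch shown above.

Unsatisfiable (every branch closes)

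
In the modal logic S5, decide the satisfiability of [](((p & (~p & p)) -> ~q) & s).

Yes, satisfiable

1. [](((p & (~p & p)) -> ~q) & s), 0
2. ((p & (~p & p)) -> ~q) & s, 0
3. (p & (~p & p)) -> ~q, 0
4. s, 0
5. ~q, 0
Accessibility: 0R0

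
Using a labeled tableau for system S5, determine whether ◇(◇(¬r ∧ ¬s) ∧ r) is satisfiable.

1. ◇(◇(¬r ∧ ¬s) ∧ r), 0
2. ◇(¬r ∧ ¬s) ∧ r, 1   [◇-rule on 1: fresh world 1, 0R1]
3. ◇(¬r ∧ ¬s), 1   [∧-rule on 2]
4. r, 1   [∧-rule on 2]
5. ¬r ∧ ¬s, 2   [◇-rule on 3: fresh world 2, 1R2]
6. ¬r, 2   [∧-rule on 5]
7. ¬s, 2   [∧-rule on 5]
Accessibility: 0R0, 0R1, 0R2, 1R0, 1R1, 1R2, 2R0, 2R1, 2R2

Satisfiable (open branch found)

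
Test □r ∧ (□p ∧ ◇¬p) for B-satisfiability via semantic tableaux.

1. □r ∧ (□p ∧ ◇¬p), u
2. □r, u
3. □p ∧ ◇¬p, u
4. □p, u
5. ◇¬p, u
6. r, u
7. p, u
8. ¬p, v
9. r, v
10. p, v
Accessibility: uRu, uRv, vRu, vRv
Branch closes: p and ¬p both at v.
(One branch shown.) All branches close.

Unsatisfiable (every branch closes)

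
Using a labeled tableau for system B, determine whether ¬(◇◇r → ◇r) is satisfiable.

1. ¬(◇◇r → ◇r), w0
2. ◇◇r, w0   [¬→-rule on 1]
3. ¬◇r, w0   [¬→-rule on 1]
4. ¬r, w0   [¬◇-rule on 3 via w0Rw0]
5. ◇r, w1   [◇-rule on 2: fresh world w1, w0Rw1]
6. ¬r, w1   [¬◇-rule on 3 via w0Rw1]
7. r, w2   [◇-rule on 5: fresh world w2, w1Rw2]
Accessibility: w0Rw0, w0Rw1, w1Rw0, w1Rw1, w1Rw2, w2Rw1, w2Rw2

Satisfiable (open branch found)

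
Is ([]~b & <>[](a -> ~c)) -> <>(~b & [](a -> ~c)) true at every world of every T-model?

Tableau for the negation ~(([]~b & <>[](a -> ~c)) -> <>(~b & [](a -> ~c))):
1. ~(([]~b & <>[](a -> ~c)) -> <>(~b & [](a -> ~c))), 0
2. []~b & <>[](a -> ~c), 0
3. ~<>(~b & [](a -> ~c)), 0
4. []~b, 0
5. <>[](a -> ~c), 0
6. ~(~b & [](a -> ~c)), 0
7. ~b, 0
8. ~[](a -> ~c), 0
9. [](a -> ~c), 1
10. ~(~b & [](a -> ~c)), 1
11. ~b, 1
12. a -> ~c, 1
13. ~[](a -> ~c), 1
14. ~c, 1
15. ~(a -> ~c), 2
16. a, 2
17. c, 2
18. ~(~b & [](a -> ~c)), 2
19. ~b, 2
20. ~[](a -> ~c), 2
21. ~(a -> ~c), 3
22. a, 3
23. c, 3
24. a -> ~c, 3
25. ~c, 3
Accessibility: 0R0, 0R1, 0R2, 1R1, 1R3, 2R2, 3R3
Branch closes: c and ~c both at 3.
All branches of the negation close; one closing branch shown above.

Valid in T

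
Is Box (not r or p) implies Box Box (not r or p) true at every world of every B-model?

Not valid

Tableau for the negation not (Box (not r or p) implies Box Box (not r or p)):
1. not (Box (not r or p) implies Box Box (not r or p)), u
2. Box (not r or p), u
3. not Box Box (not r or p), u
4. not r or p, u
5. p, u
6. not Box (not r or p), v
7. not r or p, v
8. p, v
9. not (not r or p), w
10. r, w
11. not p, w
Accessibility: uRu, uRv, vRu, vRv, vRw, wRv, wRw
The negation has an open branch (countermodel exists).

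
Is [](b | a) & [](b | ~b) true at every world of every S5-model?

Invalid (countermodel exists)

Tableau for the negation ~([](b | a) & [](b | ~b)):
1. ~([](b | a) & [](b | ~b)), 0
2. ~[](b | a), 0   [~&-rule on 1 (branches; this branch)]
3. ~(b | a), 1   [~[]-rule on 2: fresh world 1, 0R1]
4. ~b, 1   [~|-rule on 3]
5. ~a, 1   [~|-rule on 3]
Accessibility: 0R0, 0R1, 1R0, 1R1
The negation has an open branch (countermodel exists).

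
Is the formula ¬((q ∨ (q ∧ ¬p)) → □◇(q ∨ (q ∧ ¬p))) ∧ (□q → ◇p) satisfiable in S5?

1. ¬((q ∨ (q ∧ ¬p)) → □◇(q ∨ (q ∧ ¬p))) ∧ (□q → ◇p), w0
2. ¬((q ∨ (q ∧ ¬p)) → □◇(q ∨ (q ∧ ¬p))), w0
3. □q → ◇p, w0
4. q ∨ (q ∧ ¬p), w0
5. ¬□◇(q ∨ (q ∧ ¬p)), w0
6. ◇p, w0
7. q ∧ ¬p, w0
8. q, w0
9. ¬p, w0
10. ¬◇(q ∨ (q ∧ ¬p)), w1
11. ¬(q ∨ (q ∧ ¬p)), w0
12. ¬q, w0
13. ¬(q ∧ ¬p), w0
Accessibility: w0Rw0, w0Rw1, w1Rw0, w1Rw1
Branch closes: q and ¬q both at w0.
(One branch shown.) All branches close.

Unsatisfiable (every branch closes)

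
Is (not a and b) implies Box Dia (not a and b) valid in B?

Yes, valid

Tableau for the negation not ((not a and b) implies Box Dia (not a and b)):
1. not ((not a and b) implies Box Dia (not a and b)), 0
2. not a and b, 0
3. not Box Dia (not a and b), 0
4. not a, 0
5. b, 0
6. not Dia (not a and b), 1
7. not (not a and b), 0
8. not (not a and b), 1
9. not b, 0
Accessibility: 0R0, 0R1, 1R0, 1R1
Branch closes: b and not b both at 0.
All branches of the negation close; one closing branch shown above.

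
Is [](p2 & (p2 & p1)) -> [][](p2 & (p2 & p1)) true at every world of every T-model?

Invalid (countermodel exists)

Tableau for the negation ~([](p2 & (p2 & p1)) -> [][](p2 & (p2 & p1))):
1. ~([](p2 & (p2 & p1)) -> [][](p2 & (p2 & p1))), 0
2. [](p2 & (p2 & p1)), 0
3. ~[][](p2 & (p2 & p1)), 0
4. p2 & (p2 & p1), 0
5. p2, 0
6. p2 & p1, 0
7. p1, 0
8. ~[](p2 & (p2 & p1)), 1
9. p2 & (p2 & p1), 1
10. p2, 1
11. p2 & p1, 1
12. p1, 1
13. ~(p2 & (p2 & p1)), 2
14. ~(p2 & p1), 2
15. ~p1, 2
Accessibility: 0R0, 0R1, 1R1, 1R2, 2R2
The negation has an open branch (countermodel exists).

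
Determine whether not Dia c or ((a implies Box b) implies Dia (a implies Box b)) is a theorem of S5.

Valid

Tableau for the negation not (not Dia c or ((a implies Box b) implies Dia (a implies Box b))):
1. not (not Dia c or ((a implies Box b) implies Dia (a implies Box b))), w0
2. Dia c, w0
3. not ((a implies Box b) implies Dia (a implies Box b)), w0
4. a implies Box b, w0
5. not Dia (a implies Box b), w0
6. not (a implies Box b), w0
7. a, w0
8. not Box b, w0
9. Box b, w0
10. b, w0
11. c, w1
12. not (a implies Box b), w1
13. a, w1
14. not Box b, w1
15. b, w1
16. not b, w2
17. not (a implies Box b), w2
18. a, w2
19. not Box b, w2
20. b, w2
Accessibility: w0Rw0, w0Rw1, w0Rw2, w1Rw0, w1Rw1, w1Rw2, w2Rw0, w2Rw1, w2Rw2
Branch closes: b and not b both at w2.
All branches of the negation close; one closing branch shown above.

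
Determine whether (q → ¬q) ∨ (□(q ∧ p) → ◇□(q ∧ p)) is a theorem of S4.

Valid

Tableau for the negation ¬((q → ¬q) ∨ (□(q ∧ p) → ◇□(q ∧ p))):
1. ¬((q → ¬q) ∨ (□(q ∧ p) → ◇□(q ∧ p))), 0
2. ¬(q → ¬q), 0
3. ¬(□(q ∧ p) → ◇□(q ∧ p)), 0
4. q, 0
5. □(q ∧ p), 0
6. ¬◇□(q ∧ p), 0
7. q ∧ p, 0
8. p, 0
9. ¬□(q ∧ p), 0
10. ¬(q ∧ p), 1
11. q ∧ p, 1
12. q, 1
13. p, 1
14. ¬□(q ∧ p), 1
15. ¬p, 1
Accessibility: 0R0, 0R1, 1R1
Branch closes: p and ¬p both at 1.
Every branch of the negation's tableau closes; the branch above is one of them.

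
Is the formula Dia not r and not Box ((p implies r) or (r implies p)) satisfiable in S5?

Unsatisfiable (every branch closes)

1. Dia not r and not Box ((p implies r) or (r implies p)), 0
2. Dia not r, 0
3. not Box ((p implies r) or (r implies p)), 0
4. not r, 1
5. not ((p implies r) or (r implies p)), 2
6. not (p implies r), 2
7. not (r implies p), 2
8. p, 2
9. not r, 2
10. r, 2
11. not p, 2
Accessibility: 0R0, 0R1, 0R2, 1R0, 1R1, 1R2, 2R0, 2R1, 2R2
Branch closes: r and not r both at 2.
(One branch shown.) All branches close.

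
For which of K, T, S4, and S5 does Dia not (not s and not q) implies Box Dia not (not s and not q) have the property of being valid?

S5

S5-tableau for the negation not (Dia not (not s and not q) implies Box Dia not (not s and not q)):
1. not (Dia not (not s and not q) implies Box Dia not (not s and not q)), 0
2. Dia not (not s and not q), 0
3. not Box Dia not (not s and not q), 0
4. not (not s and not q), 1
5. q, 1
6. not Dia not (not s and not q), 2
7. not s and not q, 0
8. not s, 0
9. not q, 0
10. not s and not q, 1
11. not s, 1
12. not q, 1
Accessibility: 0R0, 0R1, 0R2, 1R0, 1R1, 1R2, 2R0, 2R1, 2R2
Branch closes: q and not q both at 1.
Every branch closes (one shown): valid in S5.
S4-tableau for the negation not (Dia not (not s and not q) implies Box Dia not (not s and not q)):
1. not (Dia not (not s and not q) implies Box Dia not (not s and not q)), 0
2. Dia not (not s and not q), 0
3. not Box Dia not (not s and not q), 0
4. not (not s and not q), 1
5. q, 1
6. not Dia not (not s and not q), 2
7. not s and not q, 2
8. not s, 2
9. not q, 2
Accessibility: 0R0, 0R1, 0R2, 1R1, 2R2
Complete open branch: countermodel on an S4-frame, so not valid in S4, nor in K, T (the same frame is also a K-frame and a T-frame).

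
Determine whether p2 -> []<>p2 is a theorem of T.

Tableau for the negation ~(p2 -> []<>p2):
1. ~(p2 -> []<>p2), 0
2. p2, 0
3. ~[]<>p2, 0
4. ~<>p2, 1
5. ~p2, 1
Accessibility: 0R0, 0R1, 1R1
The negation has an open branch (countermodel exists).

No, not valid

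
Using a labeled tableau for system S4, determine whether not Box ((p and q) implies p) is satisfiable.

1. not Box ((p and q) implies p), 0
2. not ((p and q) implies p), 1   [neg-Box-rule on 1: fresh world 1, 0R1]
3. p and q, 1   [neg-implies-rule on 2]
4. not p, 1   [neg-implies-rule on 2]
5. p, 1   [and-rule on 3]
6. q, 1   [and-rule on 3]
Accessibility: 0R0, 0R1, 1R1
Branch closes: p and not p both at 1.
(One branch shown.) All branches close.

Unsatisfiable (every branch closes)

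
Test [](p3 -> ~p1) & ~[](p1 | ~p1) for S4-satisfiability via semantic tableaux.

1. [](p3 -> ~p1) & ~[](p1 | ~p1), w0
2. [](p3 -> ~p1), w0   [&-rule on 1]
3. ~[](p1 | ~p1), w0   [&-rule on 1]
4. p3 -> ~p1, w0   [[]-rule on 2 via w0Rw0]
5. ~p1, w0   [->-rule on 4 (branches; this branch)]
6. ~(p1 | ~p1), w1   [~[]-rule on 3: fresh world w1, w0Rw1]
7. ~p1, w1   [~|-rule on 6]
8. p1, w1   [~|-rule on 6]
Accessibility: w0Rw0, w0Rw1, w1Rw1
Branch closes: p1 and ~p1 both at w1.
Every branch closes; the branch above is one of them.

No, unsatisfiable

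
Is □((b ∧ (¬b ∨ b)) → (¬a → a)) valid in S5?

Tableau for the negation ¬□((b ∧ (¬b ∨ b)) → (¬a → a)):
1. ¬□((b ∧ (¬b ∨ b)) → (¬a → a)), u
2. ¬((b ∧ (¬b ∨ b)) → (¬a → a)), v   [¬□-rule on 1: fresh world v, uRv]
3. b ∧ (¬b ∨ b), v   [¬→-rule on 2]
4. ¬(¬a → a), v   [¬→-rule on 2]
5. b, v   [∧-rule on 3]
6. ¬b ∨ b, v   [∧-rule on 3]
7. ¬a, v   [¬→-rule on 4]
Accessibility: uRu, uRv, vRu, vRv
The negation has an open branch (countermodel exists).

Invalid (countermodel exists)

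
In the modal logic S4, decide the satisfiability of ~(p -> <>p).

Unsatisfiable

1. ~(p -> <>p), w0
2. p, w0
3. ~<>p, w0
4. ~p, w0
Accessibility: w0Rw0
Branch closes: p and ~p both at w0.
(One branch shown.) All branches close.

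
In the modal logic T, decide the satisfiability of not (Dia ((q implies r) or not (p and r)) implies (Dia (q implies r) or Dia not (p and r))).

1. not (Dia ((q implies r) or not (p and r)) implies (Dia (q implies r) or Dia not (p and r))), 0
2. Dia ((q implies r) or not (p and r)), 0
3. not (Dia (q implies r) or Dia not (p and r)), 0
4. not Dia (q implies r), 0
5. not Dia not (p and r), 0
6. not (q implies r), 0
7. q, 0
8. not r, 0
9. p and r, 0
10. p, 0
11. r, 0
Accessibility: 0R0
Branch closes: r and not r both at 0.
(One branch shown.) All branches close.

Unsatisfiable (every branch closes)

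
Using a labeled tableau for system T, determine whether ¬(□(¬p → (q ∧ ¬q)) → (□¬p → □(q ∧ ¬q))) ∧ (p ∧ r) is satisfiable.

Unsatisfiable

1. ¬(□(¬p → (q ∧ ¬q)) → (□¬p → □(q ∧ ¬q))) ∧ (p ∧ r), u
2. ¬(□(¬p → (q ∧ ¬q)) → (□¬p → □(q ∧ ¬q))), u   [∧-rule on 1]
3. p ∧ r, u   [∧-rule on 1]
4. □(¬p → (q ∧ ¬q)), u   [¬→-rule on 2]
5. ¬(□¬p → □(q ∧ ¬q)), u   [¬→-rule on 2]
6. p, u   [∧-rule on 3]
7. r, u   [∧-rule on 3]
8. □¬p, u   [¬→-rule on 5]
9. ¬□(q ∧ ¬q), u   [¬→-rule on 5]
10. ¬p → (q ∧ ¬q), u   [□-rule on 4 via uRu]
11. ¬p, u   [□-rule on 8 via uRu]
Accessibility: uRu
Branch closes: p and ¬p both at u.
Every branch closes; the branch above is one of them.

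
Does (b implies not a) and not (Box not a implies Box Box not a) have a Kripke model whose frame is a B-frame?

Satisfiable (open branch found)

1. (b implies not a) and not (Box not a implies Box Box not a), u
2. b implies not a, u   [and-rule on 1]
3. not (Box not a implies Box Box not a), u   [and-rule on 1]
4. Box not a, u   [neg-implies-rule on 3]
5. not Box Box not a, u   [neg-implies-rule on 3]
6. not a, u   [Box-rule on 4 via uRu]
7. not Box not a, v   [neg-Box-rule on 5: fresh world v, uRv]
8. not a, v   [Box-rule on 4 via uRv]
9. a, w   [neg-Box-rule on 7: fresh world w, vRw]
Accessibility: uRu, uRv, vRu, vRv, vRw, wRv, wRw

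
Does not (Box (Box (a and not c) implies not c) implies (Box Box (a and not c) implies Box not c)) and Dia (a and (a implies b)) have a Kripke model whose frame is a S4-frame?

1. not (Box (Box (a and not c) implies not c) implies (Box Box (a and not c) implies Box not c)) and Dia (a and (a implies b)), u
2. not (Box (Box (a and not c) implies not c) implies (Box Box (a and not c) implies Box not c)), u
3. Dia (a and (a implies b)), u
4. Box (Box (a and not c) implies not c), u
5. not (Box Box (a and not c) implies Box not c), u
6. Box Box (a and not c), u
7. not Box not c, u
8. Box (a and not c) implies not c, u
9. Box (a and not c), u
10. a and not c, u
11. a, u
12. not c, u
13. a and (a implies b), v
14. a, v
15. a implies b, v
16. Box (a and not c) implies not c, v
17. Box (a and not c), v
18. a and not c, v
19. not c, v
20. b, v
21. c, w
22. Box (a and not c) implies not c, w
23. Box (a and not c), w
24. a and not c, w
25. a, w
26. not c, w
Accessibility: uRu, uRv, uRw, vRv, wRw
Branch closes: c and not c both at w.
All branches of the tableau close; one closing branch shown above.

No, unsatisfiable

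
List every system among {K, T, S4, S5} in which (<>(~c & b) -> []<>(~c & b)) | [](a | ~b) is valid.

S5-tableau for the negation ~((<>(~c & b) -> []<>(~c & b)) | [](a | ~b)):
1. ~((<>(~c & b) -> []<>(~c & b)) | [](a | ~b)), 0
2. ~(<>(~c & b) -> []<>(~c & b)), 0
3. ~[](a | ~b), 0
4. <>(~c & b), 0
5. ~[]<>(~c & b), 0
6. ~(a | ~b), 1
7. ~a, 1
8. b, 1
9. ~c & b, 2
10. ~c, 2
11. b, 2
12. ~<>(~c & b), 3
13. ~(~c & b), 0
14. ~(~c & b), 1
15. ~(~c & b), 2
16. ~(~c & b), 3
17. ~b, 0
18. c, 1
19. ~b, 2
Accessibility: 0R0, 0R1, 0R2, 0R3, 1R0, 1R1, 1R2, 1R3, 2R0, 2R1, 2R2, 2R3, 3R0, 3R1, 3R2, 3R3
Branch closes: b and ~b both at 2.
Every branch closes (one shown): valid in S5.
S4-tableau for the negation ~((<>(~c & b) -> []<>(~c & b)) | [](a | ~b)):
1. ~((<>(~c & b) -> []<>(~c & b)) | [](a | ~b)), 0
2. ~(<>(~c & b) -> []<>(~c & b)), 0
3. ~[](a | ~b), 0
4. <>(~c & b), 0
5. ~[]<>(~c & b), 0
6. ~(a | ~b), 1
7. ~a, 1
8. b, 1
9. ~c & b, 2
10. ~c, 2
11. b, 2
12. ~<>(~c & b), 3
13. ~(~c & b), 3
14. ~b, 3
Accessibility: 0R0, 0R1, 0R2, 0R3, 1R1, 2R2, 3R3
Complete open branch: countermodel on an S4-frame, so not valid in S4, nor in K, T (the same frame is also a K-frame and a T-frame).

S5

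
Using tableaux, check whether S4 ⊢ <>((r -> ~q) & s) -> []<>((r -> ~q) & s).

Invalid (countermodel exists)

Tableau for the negation ~(<>((r -> ~q) & s) -> []<>((r -> ~q) & s)):
1. ~(<>((r -> ~q) & s) -> []<>((r -> ~q) & s)), 0
2. <>((r -> ~q) & s), 0
3. ~[]<>((r -> ~q) & s), 0
4. (r -> ~q) & s, 1
5. r -> ~q, 1
6. s, 1
7. ~q, 1
8. ~<>((r -> ~q) & s), 2
9. ~((r -> ~q) & s), 2
10. ~s, 2
Accessibility: 0R0, 0R1, 0R2, 1R1, 2R2
The negation has an open branch (countermodel exists).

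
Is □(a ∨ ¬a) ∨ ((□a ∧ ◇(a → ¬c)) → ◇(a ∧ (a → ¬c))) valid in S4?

Valid

Tableau for the negation ¬(□(a ∨ ¬a) ∨ ((□a ∧ ◇(a → ¬c)) → ◇(a ∧ (a → ¬c)))):
1. ¬(□(a ∨ ¬a) ∨ ((□a ∧ ◇(a → ¬c)) → ◇(a ∧ (a → ¬c)))), 0
2. ¬□(a ∨ ¬a), 0
3. ¬((□a ∧ ◇(a → ¬c)) → ◇(a ∧ (a → ¬c))), 0
4. □a ∧ ◇(a → ¬c), 0
5. ¬◇(a ∧ (a → ¬c)), 0
6. □a, 0
7. ◇(a → ¬c), 0
8. ¬(a ∧ (a → ¬c)), 0
9. a, 0
10. ¬(a → ¬c), 0
11. c, 0
12. ¬(a ∨ ¬a), 1
13. ¬a, 1
14. a, 1
Accessibility: 0R0, 0R1, 1R1
Branch closes: a and ¬a both at 1.
All branches of the negation close; one closing branch shown above.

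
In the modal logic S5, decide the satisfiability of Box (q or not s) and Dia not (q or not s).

Unsatisfiable (every branch closes)

1. Box (q or not s) and Dia not (q or not s), 0
2. Box (q or not s), 0
3. Dia not (q or not s), 0
4. q or not s, 0
5. not s, 0
6. not (q or not s), 1
7. not q, 1
8. s, 1
9. q or not s, 1
10. not s, 1
Accessibility: 0R0, 0R1, 1R0, 1R1
Branch closes: s and not s both at 1.
Every branch closes; the branch above is one of them.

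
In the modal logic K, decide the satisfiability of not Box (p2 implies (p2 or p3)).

Unsatisfiable (every branch closes)

1. not Box (p2 implies (p2 or p3)), u
2. not (p2 implies (p2 or p3)), v   [neg-Box-rule on 1: fresh world v, uRv]
3. p2, v   [neg-implies-rule on 2]
4. not (p2 or p3), v   [neg-implies-rule on 2]
5. not p2, v   [neg-or-rule on 4]
6. not p3, v   [neg-or-rule on 4]
Accessibility: uRv
Branch closes: p2 and not p2 both at v.
All branches of the tableau close; one closing branch shown above.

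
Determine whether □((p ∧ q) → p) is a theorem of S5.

Valid

Tableau for the negation ¬□((p ∧ q) → p):
1. ¬□((p ∧ q) → p), u
2. ¬((p ∧ q) → p), v
3. p ∧ q, v
4. ¬p, v
5. p, v
6. q, v
Accessibility: uRu, uRv, vRu, vRv
Branch closes: p and ¬p both at v.
All branches of the negation close; one closing branch shown above.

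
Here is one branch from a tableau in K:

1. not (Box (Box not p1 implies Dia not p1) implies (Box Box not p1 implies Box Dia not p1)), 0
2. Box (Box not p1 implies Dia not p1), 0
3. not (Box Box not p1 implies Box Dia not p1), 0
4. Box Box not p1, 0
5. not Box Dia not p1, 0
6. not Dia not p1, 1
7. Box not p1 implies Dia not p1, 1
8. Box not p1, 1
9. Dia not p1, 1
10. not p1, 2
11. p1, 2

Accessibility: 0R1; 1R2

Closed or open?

Closed

Both p1 and not p1 appear at 2.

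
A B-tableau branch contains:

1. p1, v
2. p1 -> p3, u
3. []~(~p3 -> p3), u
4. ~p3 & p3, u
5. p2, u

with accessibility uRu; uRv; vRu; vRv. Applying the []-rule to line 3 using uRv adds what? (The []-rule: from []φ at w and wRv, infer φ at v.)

~(~p3 -> p3), v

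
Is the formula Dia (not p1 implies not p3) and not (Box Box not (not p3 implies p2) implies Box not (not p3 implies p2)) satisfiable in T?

1. Dia (not p1 implies not p3) and not (Box Box not (not p3 implies p2) implies Box not (not p3 implies p2)), w0
2. Dia (not p1 implies not p3), w0
3. not (Box Box not (not p3 implies p2) implies Box not (not p3 implies p2)), w0
4. Box Box not (not p3 implies p2), w0
5. not Box not (not p3 implies p2), w0
6. Box not (not p3 implies p2), w0
7. not (not p3 implies p2), w0
8. not p3, w0
9. not p2, w0
10. not p1 implies not p3, w1
11. Box not (not p3 implies p2), w1
12. not (not p3 implies p2), w1
13. not p3, w1
14. not p2, w1
15. not p3 implies p2, w2
16. Box not (not p3 implies p2), w2
17. not (not p3 implies p2), w2
18. not p3, w2
19. not p2, w2
20. p2, w2
Accessibility: w0Rw0, w0Rw1, w0Rw2, w1Rw1, w2Rw2
Branch closes: p2 and not p2 both at w2.
Every branch closes; the branch above is one of them.

No, unsatisfiable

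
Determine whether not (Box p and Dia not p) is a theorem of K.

Valid in K

Tableau for the negation Box p and Dia not p:
1. Box p and Dia not p, 0
2. Box p, 0
3. Dia not p, 0
4. not p, 1
5. p, 1
Accessibility: 0R1
Branch closes: p and not p both at 1.
All branches of the negation close; one closing branch shown above.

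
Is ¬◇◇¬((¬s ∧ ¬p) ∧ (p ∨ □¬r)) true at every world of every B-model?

Invalid (countermodel exists)

Tableau for the negation ◇◇¬((¬s ∧ ¬p) ∧ (p ∨ □¬r)):
1. ◇◇¬((¬s ∧ ¬p) ∧ (p ∨ □¬r)), w0
2. ◇¬((¬s ∧ ¬p) ∧ (p ∨ □¬r)), w1   [◇-rule on 1: fresh world w1, w0Rw1]
3. ¬((¬s ∧ ¬p) ∧ (p ∨ □¬r)), w2   [◇-rule on 2: fresh world w2, w1Rw2]
4. ¬(p ∨ □¬r), w2   [¬∧-rule on 3 (branches; this branch)]
5. ¬p, w2   [¬∨-rule on 4]
6. ¬□¬r, w2   [¬∨-rule on 4]
7. r, w3   [¬□-rule on 6: fresh world w3, w2Rw3]
Accessibility: w0Rw0, w0Rw1, w1Rw0, w1Rw1, w1Rw2, w2Rw1, w2Rw2, w2Rw3, w3Rw2, w3Rw3
The negation has an open branch (countermodel exists).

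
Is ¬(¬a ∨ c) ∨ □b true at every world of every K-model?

Tableau for the negation ¬(¬(¬a ∨ c) ∨ □b):
1. ¬(¬(¬a ∨ c) ∨ □b), u
2. ¬a ∨ c, u   [¬∨-rule on 1]
3. ¬□b, u   [¬∨-rule on 1]
4. c, u   [∨-rule on 2 (branches; this branch)]
5. ¬b, v   [¬□-rule on 3: fresh world v, uRv]
Accessibility: uRv
The negation has an open branch (countermodel exists).

Not valid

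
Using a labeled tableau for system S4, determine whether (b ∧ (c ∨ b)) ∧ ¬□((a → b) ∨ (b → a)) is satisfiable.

1. (b ∧ (c ∨ b)) ∧ ¬□((a → b) ∨ (b → a)), 0
2. b ∧ (c ∨ b), 0   [∧-rule on 1]
3. ¬□((a → b) ∨ (b → a)), 0   [∧-rule on 1]
4. b, 0   [∧-rule on 2]
5. c ∨ b, 0   [∧-rule on 2]
6. ¬((a → b) ∨ (b → a)), 1   [¬□-rule on 3: fresh world 1, 0R1]
7. ¬(a → b), 1   [¬∨-rule on 6]
8. ¬(b → a), 1   [¬∨-rule on 6]
9. a, 1   [¬→-rule on 7]
10. ¬b, 1   [¬→-rule on 7]
11. b, 1   [¬→-rule on 8]
12. ¬a, 1   [¬→-rule on 8]
Accessibility: 0R0, 0R1, 1R1
Branch closes: b and ¬b both at 1.
All branches of the tableau close; one closing branch shown above.

Unsatisfiable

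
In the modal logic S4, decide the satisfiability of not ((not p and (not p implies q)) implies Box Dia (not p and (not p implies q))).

1. not ((not p and (not p implies q)) implies Box Dia (not p and (not p implies q))), 0
2. not p and (not p implies q), 0
3. not Box Dia (not p and (not p implies q)), 0
4. not p, 0
5. not p implies q, 0
6. q, 0
7. not Dia (not p and (not p implies q)), 1
8. not (not p and (not p implies q)), 1
9. not (not p implies q), 1
10. not p, 1
11. not q, 1
Accessibility: 0R0, 0R1, 1R1

Satisfiable (open branch found)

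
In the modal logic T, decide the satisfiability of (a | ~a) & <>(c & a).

Satisfiable (open branch found)

1. (a | ~a) & <>(c & a), 0
2. a | ~a, 0   [&-rule on 1]
3. <>(c & a), 0   [&-rule on 1]
4. ~a, 0   [|-rule on 2 (branches; this branch)]
5. c & a, 1   [<>-rule on 3: fresh world 1, 0R1]
6. c, 1   [&-rule on 5]
7. a, 1   [&-rule on 5]
Accessibility: 0R0, 0R1, 1R1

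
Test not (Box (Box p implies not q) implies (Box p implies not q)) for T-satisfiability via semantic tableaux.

No, unsatisfiable

1. not (Box (Box p implies not q) implies (Box p implies not q)), u
2. Box (Box p implies not q), u
3. not (Box p implies not q), u
4. Box p, u
5. q, u
6. Box p implies not q, u
7. p, u
8. not Box p, u
9. not p, v
10. Box p implies not q, v
11. p, v
Accessibility: uRu, uRv, vRv
Branch closes: p and not p both at v.
Every branch closes; the branch above is one of them.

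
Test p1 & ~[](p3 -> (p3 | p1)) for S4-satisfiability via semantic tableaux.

No, unsatisfiable

1. p1 & ~[](p3 -> (p3 | p1)), u
2. p1, u
3. ~[](p3 -> (p3 | p1)), u
4. ~(p3 -> (p3 | p1)), v
5. p3, v
6. ~(p3 | p1), v
7. ~p3, v
8. ~p1, v
Accessibility: uRu, uRv, vRv
Branch closes: p3 and ~p3 both at v.
All branches of the tableau close; one closing branch shown above.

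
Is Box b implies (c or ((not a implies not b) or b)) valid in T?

Valid

Tableau for the negation not (Box b implies (c or ((not a implies not b) or b))):
1. not (Box b implies (c or ((not a implies not b) or b))), 0
2. Box b, 0   [neg-implies-rule on 1]
3. not (c or ((not a implies not b) or b)), 0   [neg-implies-rule on 1]
4. not c, 0   [neg-or-rule on 3]
5. not ((not a implies not b) or b), 0   [neg-or-rule on 3]
6. not (not a implies not b), 0   [neg-or-rule on 5]
7. not b, 0   [neg-or-rule on 5]
8. not a, 0   [neg-implies-rule on 6]
9. b, 0   [neg-implies-rule on 6]
Accessibility: 0R0
Branch closes: b and not b both at 0.
Every branch of the negation's tableau closes; the branch above is one of them.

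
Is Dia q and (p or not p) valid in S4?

Tableau for the negation not (Dia q and (p or not p)):
1. not (Dia q and (p or not p)), w0
2. not Dia q, w0
3. not q, w0
Accessibility: w0Rw0
The negation has an open branch (countermodel exists).

No, not valid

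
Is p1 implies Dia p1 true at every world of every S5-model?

Yes, valid

Tableau for the negation not (p1 implies Dia p1):
1. not (p1 implies Dia p1), u
2. p1, u   [neg-implies-rule on 1]
3. not Dia p1, u   [neg-implies-rule on 1]
4. not p1, u   [neg-Dia-rule on 3 via uRu]
Accessibility: uRu
Branch closes: p1 and not p1 both at u.
All branches of the negation close; one closing branch shown above.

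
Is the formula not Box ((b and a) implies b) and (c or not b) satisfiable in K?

Unsatisfiable

1. not Box ((b and a) implies b) and (c or not b), u
2. not Box ((b and a) implies b), u
3. c or not b, u
4. not b, u
5. not ((b and a) implies b), v
6. b and a, v
7. not b, v
8. b, v
9. a, v
Accessibility: uRv
Branch closes: b and not b both at v.
All branches of the tableau close; one closing branch shown above.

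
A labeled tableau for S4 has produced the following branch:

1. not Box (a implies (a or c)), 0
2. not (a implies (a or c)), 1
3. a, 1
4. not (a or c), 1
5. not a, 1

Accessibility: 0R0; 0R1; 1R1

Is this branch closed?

Closed

Both a and not a appear at 1.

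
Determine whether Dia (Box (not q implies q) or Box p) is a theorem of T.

Not valid

Tableau for the negation not Dia (Box (not q implies q) or Box p):
1. not Dia (Box (not q implies q) or Box p), w0
2. not (Box (not q implies q) or Box p), w0
3. not Box (not q implies q), w0
4. not Box p, w0
5. not (not q implies q), w1
6. not q, w1
7. not (Box (not q implies q) or Box p), w1
8. not Box (not q implies q), w1
9. not Box p, w1
10. not p, w2
11. not (Box (not q implies q) or Box p), w2
12. not Box (not q implies q), w2
13. not Box p, w2
14. not (not q implies q), w3
15. not q, w3
16. not p, w4
17. not (not q implies q), w5
18. not q, w5
19. not p, w6
Accessibility: w0Rw0, w0Rw1, w0Rw2, w1Rw1, w1Rw3, w1Rw4, w2Rw2, w2Rw5, w2Rw6, w3Rw3, w4Rw4, w5Rw5, w6Rw6
The negation has an open branch (countermodel exists).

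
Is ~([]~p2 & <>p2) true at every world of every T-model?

Yes, valid

Tableau for the negation []~p2 & <>p2:
1. []~p2 & <>p2, w0
2. []~p2, w0   [&-rule on 1]
3. <>p2, w0   [&-rule on 1]
4. ~p2, w0   [[]-rule on 2 via w0Rw0]
5. p2, w1   [<>-rule on 3: fresh world w1, w0Rw1]
6. ~p2, w1   [[]-rule on 2 via w0Rw1]
Accessibility: w0Rw0, w0Rw1, w1Rw1
Branch closes: p2 and ~p2 both at w1.
Every branch of the negation's tableau closes; the branch above is one of them.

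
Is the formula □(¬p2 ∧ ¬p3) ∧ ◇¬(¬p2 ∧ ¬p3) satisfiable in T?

1. □(¬p2 ∧ ¬p3) ∧ ◇¬(¬p2 ∧ ¬p3), 0
2. □(¬p2 ∧ ¬p3), 0
3. ◇¬(¬p2 ∧ ¬p3), 0
4. ¬p2 ∧ ¬p3, 0
5. ¬p2, 0
6. ¬p3, 0
7. ¬(¬p2 ∧ ¬p3), 1
8. ¬p2 ∧ ¬p3, 1
9. ¬p2, 1
10. ¬p3, 1
11. p3, 1
Accessibility: 0R0, 0R1, 1R1
Branch closes: p3 and ¬p3 both at 1.
Every branch closes; the branch above is one of them.

Unsatisfiable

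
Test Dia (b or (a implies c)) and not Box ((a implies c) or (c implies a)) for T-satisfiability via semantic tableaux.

1. Dia (b or (a implies c)) and not Box ((a implies c) or (c implies a)), w0
2. Dia (b or (a implies c)), w0
3. not Box ((a implies c) or (c implies a)), w0
4. b or (a implies c), w1
5. a implies c, w1
6. c, w1
7. not ((a implies c) or (c implies a)), w2
8. not (a implies c), w2
9. not (c implies a), w2
10. a, w2
11. not c, w2
12. c, w2
13. not a, w2
Accessibility: w0Rw0, w0Rw1, w0Rw2, w1Rw1, w2Rw2
Branch closes: c and not c both at w2.
All branches of the tableau close; one closing branch shown above.

Unsatisfiable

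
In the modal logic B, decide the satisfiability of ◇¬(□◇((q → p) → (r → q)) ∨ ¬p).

1. ◇¬(□◇((q → p) → (r → q)) ∨ ¬p), u
2. ¬(□◇((q → p) → (r → q)) ∨ ¬p), v
3. ¬□◇((q → p) → (r → q)), v
4. p, v
5. ¬◇((q → p) → (r → q)), w
6. ¬((q → p) → (r → q)), v
7. q → p, v
8. ¬(r → q), v
9. r, v
10. ¬q, v
11. ¬((q → p) → (r → q)), w
12. q → p, w
13. ¬(r → q), w
14. r, w
15. ¬q, w
16. p, w
Accessibility: uRu, uRv, vRu, vRv, vRw, wRv, wRw

Satisfiable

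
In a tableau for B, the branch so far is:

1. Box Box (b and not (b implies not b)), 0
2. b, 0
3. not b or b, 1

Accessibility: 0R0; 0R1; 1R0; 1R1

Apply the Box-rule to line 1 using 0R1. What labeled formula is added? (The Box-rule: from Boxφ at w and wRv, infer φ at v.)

Box (b and not (b implies not b)), 1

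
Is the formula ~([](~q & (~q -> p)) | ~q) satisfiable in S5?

1. ~([](~q & (~q -> p)) | ~q), u
2. ~[](~q & (~q -> p)), u
3. q, u
4. ~(~q & (~q -> p)), v
5. ~(~q -> p), v
6. ~q, v
7. ~p, v
Accessibility: uRu, uRv, vRu, vRv

Yes, satisfiable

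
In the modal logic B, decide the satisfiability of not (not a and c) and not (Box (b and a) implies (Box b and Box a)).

No, unsatisfiable

1. not (not a and c) and not (Box (b and a) implies (Box b and Box a)), w0
2. not (not a and c), w0
3. not (Box (b and a) implies (Box b and Box a)), w0
4. Box (b and a), w0
5. not (Box b and Box a), w0
6. b and a, w0
7. b, w0
8. a, w0
9. not c, w0
10. not Box a, w0
11. not a, w1
12. b and a, w1
13. b, w1
14. a, w1
Accessibility: w0Rw0, w0Rw1, w1Rw0, w1Rw1
Branch closes: a and not a both at w1.
(One branch shown.) All branches close.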